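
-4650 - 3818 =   -  8468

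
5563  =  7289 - 1726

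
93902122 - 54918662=38983460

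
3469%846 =85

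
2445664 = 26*94064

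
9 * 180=1620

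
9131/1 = 9131 = 9131.00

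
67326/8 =33663/4 = 8415.75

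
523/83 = 6 + 25/83= 6.30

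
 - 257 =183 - 440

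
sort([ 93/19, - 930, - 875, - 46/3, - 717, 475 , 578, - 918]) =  [ - 930, - 918,  -  875, - 717 , - 46/3 , 93/19,475,578 ]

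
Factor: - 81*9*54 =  - 2^1*3^9 = - 39366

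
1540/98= 15 + 5/7 = 15.71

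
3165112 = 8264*383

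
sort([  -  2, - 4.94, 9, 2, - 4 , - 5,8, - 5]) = [  -  5, - 5, - 4.94, - 4,-2,2,8, 9 ]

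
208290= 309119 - 100829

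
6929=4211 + 2718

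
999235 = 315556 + 683679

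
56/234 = 28/117=0.24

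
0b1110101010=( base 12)662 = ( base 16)3aa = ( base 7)2510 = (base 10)938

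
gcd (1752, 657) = 219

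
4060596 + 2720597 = 6781193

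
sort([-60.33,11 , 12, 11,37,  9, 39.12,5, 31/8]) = [ - 60.33,31/8,5 , 9,11, 11,12,37,39.12]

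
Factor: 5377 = 19^1*283^1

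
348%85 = 8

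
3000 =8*375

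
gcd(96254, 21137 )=1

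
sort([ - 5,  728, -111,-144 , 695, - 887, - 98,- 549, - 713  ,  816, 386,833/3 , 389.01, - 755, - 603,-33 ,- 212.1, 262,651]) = [ - 887, - 755,-713, - 603, - 549, - 212.1,-144, - 111,- 98, - 33, - 5,262 , 833/3, 386, 389.01, 651,695,  728, 816]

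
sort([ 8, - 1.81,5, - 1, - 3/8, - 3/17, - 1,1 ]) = [ - 1.81 ,-1,  -  1, - 3/8, - 3/17,1, 5,8 ]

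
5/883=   5/883 = 0.01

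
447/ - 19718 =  - 1 + 19271/19718 = - 0.02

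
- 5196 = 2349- 7545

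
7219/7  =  7219/7 = 1031.29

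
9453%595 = 528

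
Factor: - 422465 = -5^1*19^1*4447^1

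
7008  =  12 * 584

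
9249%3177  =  2895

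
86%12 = 2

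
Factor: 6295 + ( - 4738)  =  3^2*173^1 = 1557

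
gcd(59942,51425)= 17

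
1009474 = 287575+721899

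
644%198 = 50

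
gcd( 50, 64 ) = 2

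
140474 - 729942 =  - 589468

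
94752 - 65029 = 29723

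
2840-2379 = 461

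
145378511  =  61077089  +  84301422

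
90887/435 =208+407/435 = 208.94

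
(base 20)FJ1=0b1100011101101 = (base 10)6381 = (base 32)67D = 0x18ED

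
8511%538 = 441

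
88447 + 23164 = 111611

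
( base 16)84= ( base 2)10000100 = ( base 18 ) 76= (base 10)132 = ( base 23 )5H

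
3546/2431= 1 + 1115/2431 = 1.46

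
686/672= 49/48=1.02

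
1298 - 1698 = -400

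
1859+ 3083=4942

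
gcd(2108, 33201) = 527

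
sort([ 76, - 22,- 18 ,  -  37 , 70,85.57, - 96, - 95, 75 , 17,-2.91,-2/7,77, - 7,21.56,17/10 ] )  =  [ - 96 , - 95, - 37 ,  -  22 ,-18, - 7,- 2.91,-2/7,17/10, 17, 21.56, 70,75, 76, 77, 85.57]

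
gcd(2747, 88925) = 1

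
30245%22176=8069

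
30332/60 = 7583/15 = 505.53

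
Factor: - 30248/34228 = -2^1*19^1*43^( - 1) = - 38/43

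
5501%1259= 465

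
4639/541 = 8+311/541 = 8.57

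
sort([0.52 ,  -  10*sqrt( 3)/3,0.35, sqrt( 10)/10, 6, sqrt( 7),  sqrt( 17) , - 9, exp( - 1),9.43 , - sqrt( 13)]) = [-9, - 10*sqrt( 3 ) /3, - sqrt( 13 ),sqrt (10 ) /10, 0.35, exp( - 1 ),  0.52,sqrt(7),sqrt(17),  6, 9.43]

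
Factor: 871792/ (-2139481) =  - 2^4*23^2*103^1*2139481^ (  -  1)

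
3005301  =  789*3809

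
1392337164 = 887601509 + 504735655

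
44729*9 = 402561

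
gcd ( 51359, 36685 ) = 7337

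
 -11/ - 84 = 11/84 = 0.13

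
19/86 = 19/86 = 0.22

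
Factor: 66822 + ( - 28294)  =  2^7*7^1*43^1 = 38528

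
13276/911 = 14+ 522/911 = 14.57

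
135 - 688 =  - 553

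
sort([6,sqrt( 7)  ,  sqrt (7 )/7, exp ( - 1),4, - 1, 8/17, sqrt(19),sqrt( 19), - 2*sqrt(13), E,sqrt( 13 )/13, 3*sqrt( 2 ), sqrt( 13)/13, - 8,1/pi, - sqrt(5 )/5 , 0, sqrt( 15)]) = [ - 8, - 2*  sqrt(13), - 1, - sqrt( 5 ) /5, 0, sqrt( 13)/13,sqrt( 13) /13, 1/pi, exp( - 1),sqrt( 7 )/7,8/17 , sqrt(7 ), E, sqrt (15), 4,3*sqrt(2), sqrt (19 ), sqrt( 19),  6] 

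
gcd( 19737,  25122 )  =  3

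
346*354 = 122484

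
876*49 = 42924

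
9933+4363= 14296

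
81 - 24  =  57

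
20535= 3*6845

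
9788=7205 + 2583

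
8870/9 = 8870/9 = 985.56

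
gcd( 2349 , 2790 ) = 9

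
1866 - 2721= - 855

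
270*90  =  24300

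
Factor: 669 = 3^1*223^1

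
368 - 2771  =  -2403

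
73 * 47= 3431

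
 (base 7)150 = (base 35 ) 2e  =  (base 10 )84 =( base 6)220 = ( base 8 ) 124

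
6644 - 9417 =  - 2773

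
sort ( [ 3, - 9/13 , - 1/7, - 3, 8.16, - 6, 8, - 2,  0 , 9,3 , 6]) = [ - 6,-3 , - 2 ,  -  9/13, - 1/7,0,3  ,  3,6, 8, 8.16,9 ]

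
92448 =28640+63808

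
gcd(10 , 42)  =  2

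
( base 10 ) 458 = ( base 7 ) 1223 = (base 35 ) D3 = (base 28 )GA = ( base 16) 1ca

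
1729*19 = 32851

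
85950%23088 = 16686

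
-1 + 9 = 8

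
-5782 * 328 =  - 1896496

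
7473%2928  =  1617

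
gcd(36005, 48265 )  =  5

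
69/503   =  69/503 = 0.14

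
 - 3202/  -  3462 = 1601/1731 = 0.92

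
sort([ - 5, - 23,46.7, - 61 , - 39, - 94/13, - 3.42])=[  -  61, - 39, - 23, - 94/13,  -  5, - 3.42,46.7 ]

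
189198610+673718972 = 862917582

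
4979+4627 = 9606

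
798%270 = 258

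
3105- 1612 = 1493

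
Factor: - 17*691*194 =-2^1*17^1*97^1*691^1 = - 2278918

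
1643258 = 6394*257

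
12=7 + 5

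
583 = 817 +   -  234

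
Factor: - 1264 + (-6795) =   -  8059 = - 8059^1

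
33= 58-25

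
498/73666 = 249/36833 = 0.01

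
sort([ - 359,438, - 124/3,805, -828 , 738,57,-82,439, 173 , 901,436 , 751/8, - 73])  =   [ -828,  -  359,-82, -73 , - 124/3 , 57, 751/8,173, 436, 438, 439,738,805 , 901]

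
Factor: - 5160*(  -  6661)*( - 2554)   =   - 87782921040 = -2^4*3^1*5^1*43^1 * 1277^1*6661^1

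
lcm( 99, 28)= 2772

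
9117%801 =306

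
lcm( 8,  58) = 232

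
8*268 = 2144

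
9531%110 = 71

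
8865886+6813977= 15679863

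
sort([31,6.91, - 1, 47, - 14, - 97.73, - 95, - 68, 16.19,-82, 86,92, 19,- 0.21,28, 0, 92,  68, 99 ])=[ - 97.73,-95, - 82, -68, - 14, - 1,  -  0.21, 0, 6.91, 16.19, 19, 28 , 31, 47, 68, 86,92, 92,99]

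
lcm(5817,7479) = 52353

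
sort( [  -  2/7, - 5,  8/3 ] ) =[ - 5  , - 2/7,8/3]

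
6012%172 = 164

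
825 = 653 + 172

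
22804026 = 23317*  978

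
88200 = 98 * 900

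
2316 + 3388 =5704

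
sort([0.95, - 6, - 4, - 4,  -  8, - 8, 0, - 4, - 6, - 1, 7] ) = [- 8,-8, - 6,-6, - 4, - 4,-4, - 1, 0,0.95,7]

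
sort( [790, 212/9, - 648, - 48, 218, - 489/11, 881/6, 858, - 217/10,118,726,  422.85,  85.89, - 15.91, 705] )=[ - 648, -48, - 489/11, - 217/10, - 15.91, 212/9,85.89, 118,  881/6, 218, 422.85, 705,726, 790, 858]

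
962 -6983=-6021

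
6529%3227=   75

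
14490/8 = 7245/4  =  1811.25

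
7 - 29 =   -  22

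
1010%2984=1010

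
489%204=81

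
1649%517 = 98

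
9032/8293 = 9032/8293 = 1.09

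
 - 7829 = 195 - 8024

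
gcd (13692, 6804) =84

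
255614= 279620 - 24006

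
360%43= 16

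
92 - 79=13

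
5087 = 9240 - 4153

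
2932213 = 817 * 3589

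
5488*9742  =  53464096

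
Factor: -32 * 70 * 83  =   - 2^6 * 5^1*7^1*83^1=- 185920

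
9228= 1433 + 7795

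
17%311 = 17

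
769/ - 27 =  - 29  +  14/27 = -28.48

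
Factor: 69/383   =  3^1*23^1*383^ ( - 1 ) 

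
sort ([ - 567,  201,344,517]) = [ - 567, 201, 344,517]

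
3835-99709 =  - 95874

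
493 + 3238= 3731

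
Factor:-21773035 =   -  5^1 * 61^1 * 71387^1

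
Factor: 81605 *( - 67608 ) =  - 5517150840 =- 2^3*3^3 * 5^1*19^1 * 313^1*859^1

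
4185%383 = 355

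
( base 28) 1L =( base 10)49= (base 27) 1m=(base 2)110001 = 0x31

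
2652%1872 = 780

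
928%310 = 308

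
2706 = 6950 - 4244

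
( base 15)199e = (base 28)725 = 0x15ad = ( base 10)5549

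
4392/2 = 2196 = 2196.00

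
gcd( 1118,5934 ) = 86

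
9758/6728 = 4879/3364  =  1.45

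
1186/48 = 593/24  =  24.71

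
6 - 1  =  5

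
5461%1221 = 577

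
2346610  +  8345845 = 10692455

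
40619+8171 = 48790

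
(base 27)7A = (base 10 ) 199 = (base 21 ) 9a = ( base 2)11000111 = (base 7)403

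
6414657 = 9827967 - 3413310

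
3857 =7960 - 4103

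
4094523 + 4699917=8794440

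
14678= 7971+6707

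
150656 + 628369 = 779025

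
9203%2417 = 1952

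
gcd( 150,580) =10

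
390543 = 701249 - 310706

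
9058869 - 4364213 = 4694656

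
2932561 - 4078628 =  - 1146067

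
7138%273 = 40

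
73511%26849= 19813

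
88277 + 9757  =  98034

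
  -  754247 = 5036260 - 5790507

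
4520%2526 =1994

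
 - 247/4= - 247/4= -  61.75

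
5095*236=1202420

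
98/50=1  +  24/25 = 1.96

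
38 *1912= 72656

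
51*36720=1872720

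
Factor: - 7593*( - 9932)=75413676 = 2^2*3^1*13^1*191^1*2531^1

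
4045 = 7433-3388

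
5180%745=710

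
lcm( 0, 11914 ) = 0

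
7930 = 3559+4371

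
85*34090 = 2897650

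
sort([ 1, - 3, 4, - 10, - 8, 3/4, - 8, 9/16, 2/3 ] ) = [ - 10,  -  8, - 8, - 3, 9/16,2/3, 3/4,  1, 4]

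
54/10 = 27/5 = 5.40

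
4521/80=4521/80 = 56.51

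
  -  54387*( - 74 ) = 4024638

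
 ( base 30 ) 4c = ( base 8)204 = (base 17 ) 7D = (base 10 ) 132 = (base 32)44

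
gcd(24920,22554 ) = 14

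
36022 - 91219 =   -  55197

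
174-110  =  64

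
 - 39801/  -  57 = 698 + 5/19  =  698.26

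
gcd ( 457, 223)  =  1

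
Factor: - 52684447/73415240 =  - 2^( - 3 )*5^(-1) *19^( - 1 )*29^(-1)*3331^(-1 ) * 4099^1*12853^1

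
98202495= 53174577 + 45027918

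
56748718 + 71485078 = 128233796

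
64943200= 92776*700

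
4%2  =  0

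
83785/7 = 83785/7 = 11969.29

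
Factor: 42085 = 5^1*19^1*443^1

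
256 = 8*32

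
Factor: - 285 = - 3^1*5^1*19^1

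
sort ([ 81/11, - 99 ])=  [-99,81/11]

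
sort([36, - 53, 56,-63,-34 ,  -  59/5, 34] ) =[  -  63,- 53,-34, - 59/5,34, 36, 56]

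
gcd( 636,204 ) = 12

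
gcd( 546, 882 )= 42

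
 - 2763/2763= - 1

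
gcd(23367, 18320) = 1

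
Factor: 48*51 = 2448 =2^4*3^2*17^1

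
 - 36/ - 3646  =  18/1823 = 0.01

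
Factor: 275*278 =2^1*5^2*11^1*139^1 = 76450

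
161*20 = 3220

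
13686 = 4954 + 8732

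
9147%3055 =3037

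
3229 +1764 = 4993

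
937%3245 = 937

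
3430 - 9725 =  - 6295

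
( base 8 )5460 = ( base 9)3832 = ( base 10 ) 2864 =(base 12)17a8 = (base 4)230300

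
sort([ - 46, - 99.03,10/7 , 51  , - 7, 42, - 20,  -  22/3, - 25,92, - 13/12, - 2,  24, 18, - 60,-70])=[ - 99.03, - 70, - 60, - 46 ,-25 ,-20,  -  22/3, - 7 , - 2,-13/12, 10/7, 18,  24,42,  51,  92]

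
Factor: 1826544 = 2^4*3^1*38053^1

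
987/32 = 30 + 27/32= 30.84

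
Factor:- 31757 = -11^1*2887^1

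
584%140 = 24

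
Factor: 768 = 2^8*3^1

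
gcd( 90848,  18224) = 272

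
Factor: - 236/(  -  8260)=5^( - 1 )*7^(  -  1) = 1/35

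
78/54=13/9  =  1.44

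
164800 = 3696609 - 3531809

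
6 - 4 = 2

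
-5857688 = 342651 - 6200339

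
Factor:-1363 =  - 29^1*47^1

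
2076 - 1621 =455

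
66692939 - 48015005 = 18677934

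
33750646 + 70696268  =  104446914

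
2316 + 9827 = 12143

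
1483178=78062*19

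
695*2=1390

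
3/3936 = 1/1312 =0.00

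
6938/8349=6938/8349 = 0.83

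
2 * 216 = 432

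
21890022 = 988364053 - 966474031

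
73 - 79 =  - 6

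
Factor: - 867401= -867401^1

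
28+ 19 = 47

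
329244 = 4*82311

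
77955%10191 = 6618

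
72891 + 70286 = 143177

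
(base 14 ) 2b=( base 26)1d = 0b100111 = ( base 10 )39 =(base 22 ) 1H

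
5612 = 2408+3204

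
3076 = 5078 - 2002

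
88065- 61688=26377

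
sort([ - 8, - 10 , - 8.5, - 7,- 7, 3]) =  [ - 10,  -  8.5, - 8 , - 7, - 7, 3]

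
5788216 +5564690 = 11352906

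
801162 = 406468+394694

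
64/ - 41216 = -1 + 643/644 = - 0.00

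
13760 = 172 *80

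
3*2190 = 6570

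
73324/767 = 95+459/767  =  95.60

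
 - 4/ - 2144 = 1/536 = 0.00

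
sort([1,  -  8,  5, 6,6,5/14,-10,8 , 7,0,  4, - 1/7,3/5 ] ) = [ - 10, - 8,-1/7, 0, 5/14, 3/5, 1, 4, 5,  6,6, 7,  8 ]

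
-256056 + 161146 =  - 94910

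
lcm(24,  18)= 72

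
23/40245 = 23/40245= 0.00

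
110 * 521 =57310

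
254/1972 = 127/986 = 0.13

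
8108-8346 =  - 238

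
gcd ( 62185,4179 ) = 1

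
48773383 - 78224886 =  - 29451503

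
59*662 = 39058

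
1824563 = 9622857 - 7798294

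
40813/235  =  173  +  158/235  =  173.67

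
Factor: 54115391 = 11^1*4919581^1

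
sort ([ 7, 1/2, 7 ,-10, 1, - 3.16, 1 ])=[  -  10, - 3.16, 1/2, 1,1, 7 , 7]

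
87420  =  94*930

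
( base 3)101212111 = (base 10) 7924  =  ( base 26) bik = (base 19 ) 12I1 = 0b1111011110100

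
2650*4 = 10600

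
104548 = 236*443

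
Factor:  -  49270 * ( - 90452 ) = 4456570040 = 2^3*5^1*13^1*379^1*22613^1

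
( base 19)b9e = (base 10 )4156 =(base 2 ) 1000000111100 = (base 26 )63M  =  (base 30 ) 4IG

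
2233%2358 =2233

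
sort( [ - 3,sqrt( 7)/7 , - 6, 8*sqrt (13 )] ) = [-6, - 3,sqrt( 7)/7, 8*sqrt ( 13 )] 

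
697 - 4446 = -3749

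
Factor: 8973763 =8973763^1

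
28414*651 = 18497514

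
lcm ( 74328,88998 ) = 6763848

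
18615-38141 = -19526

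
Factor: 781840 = 2^4* 5^1 * 29^1*337^1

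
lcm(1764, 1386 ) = 19404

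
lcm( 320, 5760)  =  5760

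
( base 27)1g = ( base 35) 18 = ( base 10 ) 43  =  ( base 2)101011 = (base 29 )1E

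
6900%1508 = 868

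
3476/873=3476/873  =  3.98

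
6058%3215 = 2843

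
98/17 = 5+ 13/17  =  5.76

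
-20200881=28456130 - 48657011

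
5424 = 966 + 4458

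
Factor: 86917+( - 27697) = 2^2 * 3^2*5^1*7^1*47^1   =  59220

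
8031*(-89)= - 714759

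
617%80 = 57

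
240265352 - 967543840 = -727278488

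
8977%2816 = 529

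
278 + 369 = 647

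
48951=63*777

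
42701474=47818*893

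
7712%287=250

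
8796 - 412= 8384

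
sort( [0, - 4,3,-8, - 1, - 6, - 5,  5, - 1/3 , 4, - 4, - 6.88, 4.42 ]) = [ - 8,- 6.88, - 6, - 5, - 4, - 4, - 1, - 1/3 , 0 , 3,4,4.42,5 ] 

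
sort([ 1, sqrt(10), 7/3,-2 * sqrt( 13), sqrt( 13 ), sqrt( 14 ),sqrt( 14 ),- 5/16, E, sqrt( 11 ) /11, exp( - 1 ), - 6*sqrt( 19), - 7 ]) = [-6 * sqrt( 19 ), - 2 * sqrt(13), -7,-5/16, sqrt(11)/11 , exp( - 1), 1, 7/3, E, sqrt( 10), sqrt( 13 ),  sqrt( 14), sqrt( 14)] 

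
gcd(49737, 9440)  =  59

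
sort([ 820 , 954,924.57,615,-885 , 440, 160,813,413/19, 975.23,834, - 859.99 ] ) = [ - 885, - 859.99,413/19, 160, 440,615, 813,820, 834, 924.57,954,975.23]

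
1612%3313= 1612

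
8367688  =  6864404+1503284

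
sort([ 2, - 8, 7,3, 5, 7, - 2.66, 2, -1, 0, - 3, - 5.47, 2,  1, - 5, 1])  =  [ - 8 , - 5.47, - 5, - 3, - 2.66 , - 1, 0,  1,1,2, 2, 2, 3, 5, 7, 7]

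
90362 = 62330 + 28032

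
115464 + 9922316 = 10037780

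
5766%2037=1692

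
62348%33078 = 29270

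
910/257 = 910/257 = 3.54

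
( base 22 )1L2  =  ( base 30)11i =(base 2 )1110110100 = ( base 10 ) 948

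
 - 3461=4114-7575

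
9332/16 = 2333/4 = 583.25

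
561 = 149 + 412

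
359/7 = 359/7 = 51.29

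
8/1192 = 1/149 = 0.01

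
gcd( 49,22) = 1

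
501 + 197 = 698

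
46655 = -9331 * ( - 5) 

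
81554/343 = 81554/343 =237.77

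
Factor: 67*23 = 23^1*67^1 = 1541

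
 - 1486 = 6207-7693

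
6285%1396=701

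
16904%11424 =5480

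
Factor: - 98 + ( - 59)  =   - 157^1 = - 157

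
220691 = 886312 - 665621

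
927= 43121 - 42194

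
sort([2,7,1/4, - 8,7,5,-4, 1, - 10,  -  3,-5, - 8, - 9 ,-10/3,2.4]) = [ - 10, - 9, - 8, - 8, -5, - 4,-10/3, - 3,1/4,1,2,2.4, 5 , 7 , 7]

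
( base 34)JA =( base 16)290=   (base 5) 10111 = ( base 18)208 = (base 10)656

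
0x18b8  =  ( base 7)24310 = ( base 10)6328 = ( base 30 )70S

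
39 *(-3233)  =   - 126087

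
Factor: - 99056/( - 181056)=151/276=2^(-2) * 3^(-1)*23^( - 1) *151^1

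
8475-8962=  - 487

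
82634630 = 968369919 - 885735289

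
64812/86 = 32406/43 = 753.63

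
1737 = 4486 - 2749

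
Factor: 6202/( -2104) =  - 3101/1052 = -2^ ( - 2)*7^1*263^( - 1)*443^1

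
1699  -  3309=-1610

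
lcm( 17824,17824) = 17824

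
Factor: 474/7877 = 2^1*  3^1*79^1*7877^ ( - 1 ) 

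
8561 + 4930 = 13491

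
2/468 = 1/234=0.00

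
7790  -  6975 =815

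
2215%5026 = 2215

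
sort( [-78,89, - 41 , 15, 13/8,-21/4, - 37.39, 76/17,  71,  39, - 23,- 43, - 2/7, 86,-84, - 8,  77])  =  [ - 84, - 78 , - 43, - 41,-37.39,-23,-8, - 21/4, - 2/7,13/8 , 76/17,15, 39, 71, 77, 86, 89 ] 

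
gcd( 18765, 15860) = 5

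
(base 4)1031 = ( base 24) 35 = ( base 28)2l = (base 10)77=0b1001101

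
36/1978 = 18/989 = 0.02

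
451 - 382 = 69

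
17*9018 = 153306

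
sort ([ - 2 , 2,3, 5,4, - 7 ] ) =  [ - 7,-2 , 2, 3,4, 5]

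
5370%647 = 194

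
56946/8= 7118  +  1/4 = 7118.25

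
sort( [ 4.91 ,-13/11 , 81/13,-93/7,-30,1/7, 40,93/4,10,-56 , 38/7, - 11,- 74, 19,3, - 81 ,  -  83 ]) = [-83,-81,-74, - 56,-30, - 93/7,-11,-13/11,1/7,3, 4.91, 38/7,81/13 , 10,19, 93/4,40 ]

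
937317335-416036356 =521280979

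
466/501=466/501 = 0.93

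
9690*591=5726790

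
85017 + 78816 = 163833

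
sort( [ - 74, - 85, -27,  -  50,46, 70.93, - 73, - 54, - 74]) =[  -  85, - 74, - 74, - 73,-54, - 50, - 27,46, 70.93]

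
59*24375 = 1438125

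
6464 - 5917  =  547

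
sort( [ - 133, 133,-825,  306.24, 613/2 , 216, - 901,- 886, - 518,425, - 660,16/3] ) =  [  -  901,- 886,  -  825, - 660,  -  518, - 133 , 16/3,133,216,306.24,613/2,425] 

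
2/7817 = 2/7817 = 0.00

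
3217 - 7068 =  - 3851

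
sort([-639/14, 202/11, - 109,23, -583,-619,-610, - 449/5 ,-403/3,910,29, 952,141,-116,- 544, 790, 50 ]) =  [ - 619, - 610,  -  583, - 544,- 403/3, - 116,-109, - 449/5,-639/14 , 202/11 , 23,29, 50,141, 790,  910,  952 ]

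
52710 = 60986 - 8276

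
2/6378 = 1/3189 = 0.00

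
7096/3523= 2 + 50/3523 = 2.01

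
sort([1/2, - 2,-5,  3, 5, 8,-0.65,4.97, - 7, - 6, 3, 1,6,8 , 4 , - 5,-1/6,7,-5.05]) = [ - 7,-6, - 5.05, - 5, -5, - 2,-0.65 ,-1/6 , 1/2, 1,3,3, 4,4.97, 5, 6, 7, 8, 8 ]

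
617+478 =1095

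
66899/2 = 66899/2 = 33449.50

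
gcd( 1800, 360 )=360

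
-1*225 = -225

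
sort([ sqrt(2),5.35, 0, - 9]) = [ - 9,0,sqrt(2 ), 5.35]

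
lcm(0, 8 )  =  0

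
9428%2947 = 587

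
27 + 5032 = 5059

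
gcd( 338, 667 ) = 1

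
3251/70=3251/70 = 46.44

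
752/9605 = 752/9605 = 0.08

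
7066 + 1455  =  8521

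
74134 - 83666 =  - 9532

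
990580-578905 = 411675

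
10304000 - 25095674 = - 14791674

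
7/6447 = 1/921 = 0.00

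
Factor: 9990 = 2^1*3^3*5^1 * 37^1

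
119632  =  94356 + 25276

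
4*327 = 1308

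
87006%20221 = 6122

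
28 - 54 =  -26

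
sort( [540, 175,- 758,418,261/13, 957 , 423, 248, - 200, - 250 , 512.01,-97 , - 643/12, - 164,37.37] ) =[-758 , - 250, - 200, - 164, - 97 ,-643/12,  261/13,37.37, 175, 248 , 418 , 423, 512.01,540,957]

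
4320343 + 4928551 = 9248894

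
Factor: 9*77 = 693 = 3^2*7^1 * 11^1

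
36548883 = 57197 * 639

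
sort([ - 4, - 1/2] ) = [ - 4,-1/2 ] 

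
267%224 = 43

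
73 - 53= 20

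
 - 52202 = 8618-60820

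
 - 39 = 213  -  252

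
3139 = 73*43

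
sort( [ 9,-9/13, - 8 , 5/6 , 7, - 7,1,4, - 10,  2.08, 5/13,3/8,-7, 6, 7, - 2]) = [ - 10, -8, - 7 , -7, - 2, - 9/13  ,  3/8 , 5/13 , 5/6, 1,  2.08,4,6, 7, 7 , 9]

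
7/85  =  7/85= 0.08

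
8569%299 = 197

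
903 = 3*301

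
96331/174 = 553 + 109/174  =  553.63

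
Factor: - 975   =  -3^1*5^2  *13^1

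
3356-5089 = - 1733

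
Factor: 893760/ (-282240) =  - 19/6 = - 2^( - 1)*3^( - 1 )*19^1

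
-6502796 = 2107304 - 8610100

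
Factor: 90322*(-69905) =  - 6313959410 = - 2^1*5^1 * 11^1*31^1*41^1*45161^1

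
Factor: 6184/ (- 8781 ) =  - 2^3*3^( - 1)*773^1*2927^( - 1) 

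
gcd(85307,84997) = 1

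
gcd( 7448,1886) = 2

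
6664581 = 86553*77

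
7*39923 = 279461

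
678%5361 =678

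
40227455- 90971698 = -50744243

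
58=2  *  29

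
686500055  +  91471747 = 777971802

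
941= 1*941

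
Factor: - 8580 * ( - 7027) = 60291660 = 2^2*3^1*5^1*11^1*13^1*7027^1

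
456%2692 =456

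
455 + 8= 463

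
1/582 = 1/582 =0.00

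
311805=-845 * (  -  369) 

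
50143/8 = 6267+7/8 = 6267.88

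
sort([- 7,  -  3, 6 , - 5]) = [ - 7,-5, - 3,6]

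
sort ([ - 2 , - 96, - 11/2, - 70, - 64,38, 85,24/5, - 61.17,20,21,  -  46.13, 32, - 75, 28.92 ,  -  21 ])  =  [ - 96, - 75, - 70, - 64, - 61.17,-46.13, - 21, - 11/2, - 2,24/5,20, 21,28.92,32, 38,85 ]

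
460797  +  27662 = 488459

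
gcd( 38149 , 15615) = 1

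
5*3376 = 16880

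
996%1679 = 996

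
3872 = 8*484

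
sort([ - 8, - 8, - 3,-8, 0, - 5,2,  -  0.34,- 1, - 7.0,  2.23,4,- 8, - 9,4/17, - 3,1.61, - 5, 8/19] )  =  [ - 9, - 8,-8, - 8,  -  8, - 7.0, - 5,  -  5, - 3, -3,-1 , - 0.34, 0,4/17, 8/19, 1.61,2, 2.23,4]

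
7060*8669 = 61203140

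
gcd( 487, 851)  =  1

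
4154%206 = 34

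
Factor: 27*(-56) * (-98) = 2^4*3^3*7^3=148176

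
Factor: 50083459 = 37^1 *1353607^1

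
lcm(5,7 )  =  35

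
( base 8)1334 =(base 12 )510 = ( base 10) 732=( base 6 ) 3220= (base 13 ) 444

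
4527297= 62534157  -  58006860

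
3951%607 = 309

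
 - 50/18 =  - 25/9 = -2.78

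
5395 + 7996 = 13391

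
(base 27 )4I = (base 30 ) 46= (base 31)42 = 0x7e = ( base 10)126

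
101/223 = 101/223 = 0.45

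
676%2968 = 676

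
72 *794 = 57168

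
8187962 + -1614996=6572966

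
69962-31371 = 38591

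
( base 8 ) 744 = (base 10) 484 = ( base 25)J9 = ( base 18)18g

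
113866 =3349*34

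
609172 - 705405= - 96233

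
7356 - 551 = 6805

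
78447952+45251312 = 123699264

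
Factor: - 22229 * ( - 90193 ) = 19^1*47^1*101^1*22229^1 = 2004900197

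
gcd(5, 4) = 1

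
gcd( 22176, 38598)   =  42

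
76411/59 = 76411/59 = 1295.10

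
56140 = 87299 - 31159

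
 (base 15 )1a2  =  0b101111001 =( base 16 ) 179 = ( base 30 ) ch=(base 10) 377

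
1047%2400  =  1047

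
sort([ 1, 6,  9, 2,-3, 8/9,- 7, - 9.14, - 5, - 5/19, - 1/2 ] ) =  [ - 9.14, - 7,-5, - 3, - 1/2, - 5/19,8/9,1 , 2,  6, 9 ]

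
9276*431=3997956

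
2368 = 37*64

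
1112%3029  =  1112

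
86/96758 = 43/48379=0.00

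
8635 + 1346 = 9981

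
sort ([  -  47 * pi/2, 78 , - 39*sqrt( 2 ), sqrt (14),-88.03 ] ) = [-88.03,- 47*pi/2,- 39*sqrt (2) , sqrt(14),78] 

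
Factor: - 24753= - 3^1 *37^1*223^1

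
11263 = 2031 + 9232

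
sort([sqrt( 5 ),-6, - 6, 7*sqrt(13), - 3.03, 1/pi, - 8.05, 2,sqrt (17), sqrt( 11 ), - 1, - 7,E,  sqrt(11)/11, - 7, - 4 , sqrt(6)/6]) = [-8.05, - 7, - 7, - 6, - 6, - 4, - 3.03 ,-1,  sqrt (11) /11, 1/pi, sqrt(6)/6, 2, sqrt(5 ), E, sqrt( 11), sqrt(17),7*sqrt(13)] 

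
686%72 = 38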